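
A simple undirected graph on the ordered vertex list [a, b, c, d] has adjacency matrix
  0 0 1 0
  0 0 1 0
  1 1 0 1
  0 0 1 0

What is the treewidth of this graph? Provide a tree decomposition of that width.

Treewidth 1.
Bags: B1 = {a, c}  B2 = {c, d}  B3 = {b, c}
Tree: B1–B2, B1–B3

The largest bag has 2 vertices, giving width 1; this decomposition certifies tw(G) ≤ 1. Any graph with an edge has treewidth ≥ 1, and G has the edge a–c. Hence tw(G) = 1 exactly.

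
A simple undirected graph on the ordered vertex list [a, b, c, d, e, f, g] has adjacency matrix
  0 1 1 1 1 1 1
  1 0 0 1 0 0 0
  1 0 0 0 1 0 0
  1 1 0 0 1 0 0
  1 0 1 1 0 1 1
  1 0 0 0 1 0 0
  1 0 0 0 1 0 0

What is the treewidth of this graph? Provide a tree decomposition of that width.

Each bag holds 3 vertices, so the decomposition has width 2, which upper-bounds the treewidth. On the other hand G contains the 3-clique {a, d, e}. A clique must lie in a single bag of any decomposition, so no decomposition can have width below 2. Therefore the treewidth is 2.

Treewidth 2.
One such decomposition:
Bags: B1 = {a, d, e}  B2 = {a, c, e}  B3 = {a, b, d}  B4 = {a, e, f}  B5 = {a, e, g}
Tree: B1–B2, B1–B3, B1–B4, B1–B5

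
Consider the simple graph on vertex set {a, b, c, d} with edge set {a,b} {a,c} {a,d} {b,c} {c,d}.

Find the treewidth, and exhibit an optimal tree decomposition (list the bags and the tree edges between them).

Each bag holds 3 vertices, so the decomposition has width 2, which upper-bounds the treewidth. On the other hand G contains the 3-clique {a, c, d}. A clique must lie in a single bag of any decomposition, so no decomposition can have width below 2. Therefore the treewidth is 2.

Treewidth 2.
One such decomposition:
Bags: B1 = {a, c, d}  B2 = {a, b, c}
Tree: B1–B2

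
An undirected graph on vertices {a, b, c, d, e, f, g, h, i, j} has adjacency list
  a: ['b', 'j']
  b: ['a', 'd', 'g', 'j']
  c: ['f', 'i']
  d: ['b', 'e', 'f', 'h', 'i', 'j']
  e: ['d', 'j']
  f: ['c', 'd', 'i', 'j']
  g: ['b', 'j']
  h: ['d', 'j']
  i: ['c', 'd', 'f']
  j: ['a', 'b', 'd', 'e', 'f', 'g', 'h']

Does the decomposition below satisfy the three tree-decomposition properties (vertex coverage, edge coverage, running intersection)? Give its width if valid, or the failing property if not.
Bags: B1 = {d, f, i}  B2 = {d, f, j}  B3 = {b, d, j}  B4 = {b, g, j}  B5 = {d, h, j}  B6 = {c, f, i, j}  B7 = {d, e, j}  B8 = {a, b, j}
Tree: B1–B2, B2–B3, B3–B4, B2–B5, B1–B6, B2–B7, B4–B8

A tree decomposition must satisfy three properties: every vertex lies in some bag; for every edge, both endpoints lie together in some bag; and for every vertex, the bags containing it form a connected subtree. Here bags containing vertex j are not connected in the tree, so the decomposition is invalid.

No — bags containing vertex j are not connected in the tree.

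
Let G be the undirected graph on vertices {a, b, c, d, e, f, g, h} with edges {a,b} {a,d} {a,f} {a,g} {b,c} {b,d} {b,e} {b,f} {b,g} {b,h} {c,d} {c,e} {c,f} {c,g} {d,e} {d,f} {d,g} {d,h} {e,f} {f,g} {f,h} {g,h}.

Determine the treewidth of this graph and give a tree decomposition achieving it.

Treewidth 4.
One such decomposition:
Bags: B1 = {b, c, d, f, g}  B2 = {b, d, f, g, h}  B3 = {a, b, d, f, g}  B4 = {b, c, d, e, f}
Tree: B1–B2, B1–B3, B1–B4

The largest bag has 5 vertices, giving width 4; this decomposition certifies tw(G) ≤ 4. Conversely, {b, d, f, g, h} is a clique of size 5, and the vertices of any clique must share a bag in every tree decomposition; so some bag has ≥ 5 vertices and tw(G) ≥ 4. Hence tw(G) = 4 exactly.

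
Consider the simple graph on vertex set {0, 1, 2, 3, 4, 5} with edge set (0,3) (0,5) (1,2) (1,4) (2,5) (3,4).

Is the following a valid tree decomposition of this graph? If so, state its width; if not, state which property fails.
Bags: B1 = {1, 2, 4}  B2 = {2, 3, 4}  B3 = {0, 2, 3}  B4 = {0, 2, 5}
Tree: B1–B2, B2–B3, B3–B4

Vertex coverage: the bags together contain {0, 1, 2, 3, 4, 5}, the full vertex set. Edge coverage: each edge of G has both endpoints in at least one bag. Running intersection: for every vertex, the bags containing it form a connected subtree. All three properties hold, so this is a valid tree decomposition of width max|bag| − 1 = 2, and hence tw(G) ≤ 2.

Yes; width 2.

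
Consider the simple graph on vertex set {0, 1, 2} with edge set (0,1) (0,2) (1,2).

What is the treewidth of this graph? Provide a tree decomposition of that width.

Treewidth 2.
One such decomposition:
Bags: B1 = {0, 1, 2}
Tree: (single bag)

A single bag containing all 3 vertices is trivially a valid decomposition of width 2. For the lower bound, the 3 vertices {0, 1, 2} are pairwise adjacent, and any tree decomposition puts a clique entirely inside one bag — forcing width ≥ 2. Hence tw(G) = 2 exactly.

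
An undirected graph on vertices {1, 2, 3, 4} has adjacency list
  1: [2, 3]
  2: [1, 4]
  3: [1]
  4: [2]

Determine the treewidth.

1

A width-1 tree decomposition is:
Bags: B1 = {1, 2}  B2 = {2, 4}  B3 = {1, 3}
Tree: B1–B2, B1–B3
Every bag has size at most 2, so the width is 2 − 1 = 1 and tw(G) ≤ 1. Any graph with an edge has treewidth ≥ 1, and G has the edge 2–1. The upper and lower bounds meet at 1, so that is the treewidth.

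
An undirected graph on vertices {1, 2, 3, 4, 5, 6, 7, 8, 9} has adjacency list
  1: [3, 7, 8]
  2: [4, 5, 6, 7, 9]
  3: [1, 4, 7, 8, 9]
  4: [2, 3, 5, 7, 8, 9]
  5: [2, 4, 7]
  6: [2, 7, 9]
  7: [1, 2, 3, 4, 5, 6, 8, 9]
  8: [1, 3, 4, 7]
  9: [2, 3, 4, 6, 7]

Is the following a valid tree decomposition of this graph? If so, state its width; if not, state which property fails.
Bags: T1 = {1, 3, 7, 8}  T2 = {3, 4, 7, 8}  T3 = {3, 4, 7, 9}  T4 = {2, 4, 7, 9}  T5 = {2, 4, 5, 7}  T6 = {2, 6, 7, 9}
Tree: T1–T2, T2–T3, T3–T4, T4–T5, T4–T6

Yes; width 3.

Every vertex of G appears in some bag (union = {1, 2, 3, 4, 5, 6, 7, 8, 9}); every edge is covered by a bag; and for each vertex v the set of bags containing v is connected in the bag tree. The decomposition is therefore valid. The largest bag has 4 vertices, so the width is 3.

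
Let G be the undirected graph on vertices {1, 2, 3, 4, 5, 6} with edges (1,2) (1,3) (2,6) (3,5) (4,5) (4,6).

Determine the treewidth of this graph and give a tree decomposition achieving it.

Every bag has size at most 3, so the width is 3 − 1 = 2 and tw(G) ≤ 2. The edges 2–6–4–5–3–1–2 form a cycle, so G is not a tree and its treewidth is at least 2. Therefore the treewidth is 2.

Treewidth 2.
One such decomposition:
Bags: B1 = {2, 4, 6}  B2 = {2, 4, 5}  B3 = {2, 3, 5}  B4 = {1, 2, 3}
Tree: B1–B2, B2–B3, B3–B4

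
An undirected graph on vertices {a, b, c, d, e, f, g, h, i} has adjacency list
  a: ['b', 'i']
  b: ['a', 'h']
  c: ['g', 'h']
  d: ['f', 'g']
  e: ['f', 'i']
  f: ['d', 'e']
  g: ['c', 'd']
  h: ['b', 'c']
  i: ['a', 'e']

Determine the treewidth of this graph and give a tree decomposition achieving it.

Treewidth 2.
Bags: B1 = {a, e, i}  B2 = {a, e, f}  B3 = {a, d, f}  B4 = {a, d, g}  B5 = {a, c, g}  B6 = {a, c, h}  B7 = {a, b, h}
Tree: B1–B2, B2–B3, B3–B4, B4–B5, B5–B6, B6–B7

Each bag holds 3 vertices, so the decomposition has width 2, which upper-bounds the treewidth. The edges a–i–e–f–d–g–c–h–b–a form a cycle, so G is not a tree and its treewidth is at least 2. The upper and lower bounds meet at 2, so that is the treewidth.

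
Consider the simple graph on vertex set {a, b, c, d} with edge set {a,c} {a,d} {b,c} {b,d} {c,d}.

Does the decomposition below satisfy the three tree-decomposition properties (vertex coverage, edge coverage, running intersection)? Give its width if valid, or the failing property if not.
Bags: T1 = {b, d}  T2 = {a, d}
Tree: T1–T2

A tree decomposition must satisfy three properties: every vertex lies in some bag; for every edge, both endpoints lie together in some bag; and for every vertex, the bags containing it form a connected subtree. Here vertex c appears in no bag, so the decomposition is invalid.

No — vertex c appears in no bag.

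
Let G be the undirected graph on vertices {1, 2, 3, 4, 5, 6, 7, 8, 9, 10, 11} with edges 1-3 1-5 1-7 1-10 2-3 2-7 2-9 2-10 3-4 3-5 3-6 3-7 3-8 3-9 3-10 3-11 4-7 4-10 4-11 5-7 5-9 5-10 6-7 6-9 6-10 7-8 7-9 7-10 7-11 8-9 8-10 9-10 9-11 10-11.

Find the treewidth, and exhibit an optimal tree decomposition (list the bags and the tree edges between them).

Each bag holds 5 vertices, so the decomposition has width 4, which upper-bounds the treewidth. For the lower bound, the 5 vertices {1, 3, 5, 7, 10} are pairwise adjacent, and any tree decomposition puts a clique entirely inside one bag — forcing width ≥ 4. Combining the bounds, tw(G) = 4.

Treewidth 4.
One optimal decomposition is:
Bags: B1 = {3, 7, 8, 9, 10}  B2 = {2, 3, 7, 9, 10}  B3 = {3, 7, 9, 10, 11}  B4 = {3, 4, 7, 10, 11}  B5 = {3, 5, 7, 9, 10}  B6 = {1, 3, 5, 7, 10}  B7 = {3, 6, 7, 9, 10}
Tree: B1–B2, B2–B3, B3–B4, B1–B5, B5–B6, B5–B7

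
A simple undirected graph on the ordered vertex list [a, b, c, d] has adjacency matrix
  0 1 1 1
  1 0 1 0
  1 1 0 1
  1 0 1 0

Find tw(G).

A width-2 tree decomposition is:
Bags: B1 = {a, c, d}  B2 = {a, b, c}
Tree: B1–B2
Each bag holds 3 vertices, so the decomposition has width 2, which upper-bounds the treewidth. Conversely, {a, c, d} is a clique of size 3, and the vertices of any clique must share a bag in every tree decomposition; so some bag has ≥ 3 vertices and tw(G) ≥ 2. Combining the bounds, tw(G) = 2.

2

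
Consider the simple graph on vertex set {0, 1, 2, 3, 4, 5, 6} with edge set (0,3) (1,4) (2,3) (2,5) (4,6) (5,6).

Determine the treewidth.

A width-1 tree decomposition is:
Bags: B1 = {0, 3}  B2 = {2, 3}  B3 = {2, 5}  B4 = {5, 6}  B5 = {4, 6}  B6 = {1, 4}
Tree: B1–B2, B2–B3, B3–B4, B4–B5, B5–B6
The largest bag has 2 vertices, giving width 1; this decomposition certifies tw(G) ≤ 1. Any graph with an edge has treewidth ≥ 1, and G has the edge 0–3. Combining the bounds, tw(G) = 1.

1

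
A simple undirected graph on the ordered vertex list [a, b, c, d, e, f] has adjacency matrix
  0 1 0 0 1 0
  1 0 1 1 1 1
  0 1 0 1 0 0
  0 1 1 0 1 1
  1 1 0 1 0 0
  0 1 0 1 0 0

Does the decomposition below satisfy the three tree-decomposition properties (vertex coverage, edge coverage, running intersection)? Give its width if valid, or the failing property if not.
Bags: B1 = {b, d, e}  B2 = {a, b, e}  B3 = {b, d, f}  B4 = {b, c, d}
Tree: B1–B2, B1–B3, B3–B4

Yes; width 2.

Checking the three conditions: (i) the bags cover all of {a, b, c, d, e, f}; (ii) for each edge, some bag contains both endpoints; (iii) the bags containing any fixed vertex form a subtree. All hold, so the decomposition is valid with width 3 − 1 = 2.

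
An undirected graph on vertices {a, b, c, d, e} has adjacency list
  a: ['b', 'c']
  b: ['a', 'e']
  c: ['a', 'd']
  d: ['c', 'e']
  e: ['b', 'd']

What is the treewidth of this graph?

A width-2 tree decomposition is:
Bags: B1 = {a, c, d}  B2 = {a, b, d}  B3 = {b, d, e}
Tree: B1–B2, B2–B3
The largest bag has 3 vertices, giving width 2; this decomposition certifies tw(G) ≤ 2. Since d–c–a–b–e–d is a cycle in G, G is not acyclic. Forests are exactly the graphs of treewidth ≤ 1, so tw(G) ≥ 2. Therefore the treewidth is 2.

2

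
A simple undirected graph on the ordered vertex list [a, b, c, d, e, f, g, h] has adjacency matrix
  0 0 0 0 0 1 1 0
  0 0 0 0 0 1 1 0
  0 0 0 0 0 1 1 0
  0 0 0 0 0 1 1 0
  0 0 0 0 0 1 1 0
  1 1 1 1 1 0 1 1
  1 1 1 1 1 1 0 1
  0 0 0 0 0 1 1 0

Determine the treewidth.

A width-2 tree decomposition is:
Bags: B1 = {b, f, g}  B2 = {c, f, g}  B3 = {d, f, g}  B4 = {a, f, g}  B5 = {e, f, g}  B6 = {f, g, h}
Tree: B1–B2, B2–B3, B2–B4, B4–B5, B1–B6
Every bag has size at most 3, so the width is 3 − 1 = 2 and tw(G) ≤ 2. For the lower bound, the 3 vertices {d, f, g} are pairwise adjacent, and any tree decomposition puts a clique entirely inside one bag — forcing width ≥ 2. The upper and lower bounds meet at 2, so that is the treewidth.

2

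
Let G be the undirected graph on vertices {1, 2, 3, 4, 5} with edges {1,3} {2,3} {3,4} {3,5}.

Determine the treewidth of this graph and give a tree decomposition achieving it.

Every bag has size at most 2, so the width is 2 − 1 = 1 and tw(G) ≤ 1. Any graph with an edge has treewidth ≥ 1, and G has the edge 2–3. Therefore the treewidth is 1.

Treewidth 1.
One such decomposition:
Bags: B1 = {2, 3}  B2 = {3, 4}  B3 = {1, 3}  B4 = {3, 5}
Tree: B1–B2, B2–B3, B2–B4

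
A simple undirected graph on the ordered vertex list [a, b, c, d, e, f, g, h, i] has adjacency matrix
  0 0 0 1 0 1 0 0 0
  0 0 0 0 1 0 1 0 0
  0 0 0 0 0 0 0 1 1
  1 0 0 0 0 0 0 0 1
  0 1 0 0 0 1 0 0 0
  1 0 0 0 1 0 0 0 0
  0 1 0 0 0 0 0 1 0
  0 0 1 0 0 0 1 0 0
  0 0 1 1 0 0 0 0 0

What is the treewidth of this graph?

A width-2 tree decomposition is:
Bags: B1 = {c, h, i}  B2 = {g, h, i}  B3 = {b, g, i}  B4 = {b, e, i}  B5 = {e, f, i}  B6 = {a, f, i}  B7 = {a, d, i}
Tree: B1–B2, B2–B3, B3–B4, B4–B5, B5–B6, B6–B7
Every bag has size at most 3, so the width is 3 − 1 = 2 and tw(G) ≤ 2. Since i–c–h–g–b–e–f–a–d–i is a cycle in G, G is not acyclic. Forests are exactly the graphs of treewidth ≤ 1, so tw(G) ≥ 2. Combining the bounds, tw(G) = 2.

2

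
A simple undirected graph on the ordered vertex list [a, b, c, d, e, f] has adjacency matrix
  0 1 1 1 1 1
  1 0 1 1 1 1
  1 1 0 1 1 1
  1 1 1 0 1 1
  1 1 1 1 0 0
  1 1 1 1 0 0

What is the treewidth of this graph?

4

A width-4 tree decomposition is:
Bags: B1 = {a, b, c, d, e}  B2 = {a, b, c, d, f}
Tree: B1–B2
Every bag has size at most 5, so the width is 5 − 1 = 4 and tw(G) ≤ 4. Conversely, {a, b, c, d, e} is a clique of size 5, and the vertices of any clique must share a bag in every tree decomposition; so some bag has ≥ 5 vertices and tw(G) ≥ 4. Therefore the treewidth is 4.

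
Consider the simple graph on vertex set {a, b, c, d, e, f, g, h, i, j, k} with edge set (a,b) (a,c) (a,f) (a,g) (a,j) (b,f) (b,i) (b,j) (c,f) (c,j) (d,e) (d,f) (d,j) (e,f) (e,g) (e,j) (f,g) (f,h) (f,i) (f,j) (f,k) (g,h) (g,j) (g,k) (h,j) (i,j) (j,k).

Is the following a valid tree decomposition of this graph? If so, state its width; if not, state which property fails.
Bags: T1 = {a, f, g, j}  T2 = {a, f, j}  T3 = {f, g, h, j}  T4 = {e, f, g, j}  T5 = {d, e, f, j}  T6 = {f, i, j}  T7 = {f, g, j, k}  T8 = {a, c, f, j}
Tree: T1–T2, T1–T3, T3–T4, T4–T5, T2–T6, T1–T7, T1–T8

No — vertex b appears in no bag.

A tree decomposition must satisfy three properties: every vertex lies in some bag; for every edge, both endpoints lie together in some bag; and for every vertex, the bags containing it form a connected subtree. Here vertex b appears in no bag, so the decomposition is invalid.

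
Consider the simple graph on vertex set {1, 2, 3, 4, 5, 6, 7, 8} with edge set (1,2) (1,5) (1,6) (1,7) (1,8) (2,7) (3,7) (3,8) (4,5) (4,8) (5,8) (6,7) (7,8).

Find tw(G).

2

A width-2 tree decomposition is:
Bags: B1 = {1, 5, 8}  B2 = {4, 5, 8}  B3 = {1, 7, 8}  B4 = {1, 2, 7}  B5 = {1, 6, 7}  B6 = {3, 7, 8}
Tree: B1–B2, B1–B3, B3–B4, B4–B5, B3–B6
Every bag has size at most 3, so the width is 3 − 1 = 2 and tw(G) ≤ 2. Conversely, {1, 5, 8} is a clique of size 3, and the vertices of any clique must share a bag in every tree decomposition; so some bag has ≥ 3 vertices and tw(G) ≥ 2. Therefore the treewidth is 2.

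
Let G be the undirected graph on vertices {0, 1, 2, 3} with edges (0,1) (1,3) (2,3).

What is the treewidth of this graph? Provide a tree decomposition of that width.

Each bag holds 2 vertices, so the decomposition has width 1, which upper-bounds the treewidth. Since G has at least one edge (e.g. 1–3), it is not an edgeless graph, so tw(G) ≥ 1. Combining the bounds, tw(G) = 1.

Treewidth 1.
One optimal decomposition is:
Bags: B1 = {1, 3}  B2 = {2, 3}  B3 = {0, 1}
Tree: B1–B2, B1–B3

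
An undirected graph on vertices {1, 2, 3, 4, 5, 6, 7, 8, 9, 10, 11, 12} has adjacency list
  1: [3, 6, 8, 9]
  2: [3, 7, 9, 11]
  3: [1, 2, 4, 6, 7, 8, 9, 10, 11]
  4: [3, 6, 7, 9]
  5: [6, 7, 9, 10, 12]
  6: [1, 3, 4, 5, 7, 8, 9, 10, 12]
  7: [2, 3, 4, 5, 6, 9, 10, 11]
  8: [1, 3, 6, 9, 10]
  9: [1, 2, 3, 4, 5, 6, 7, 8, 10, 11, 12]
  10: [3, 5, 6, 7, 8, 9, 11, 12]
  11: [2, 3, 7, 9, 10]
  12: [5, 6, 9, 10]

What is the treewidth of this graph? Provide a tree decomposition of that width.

Treewidth 4.
One such decomposition:
Bags: B1 = {5, 6, 7, 9, 10}  B2 = {3, 6, 7, 9, 10}  B3 = {3, 6, 8, 9, 10}  B4 = {5, 6, 9, 10, 12}  B5 = {3, 4, 6, 7, 9}  B6 = {3, 7, 9, 10, 11}  B7 = {1, 3, 6, 8, 9}  B8 = {2, 3, 7, 9, 11}
Tree: B1–B2, B2–B3, B1–B4, B2–B5, B2–B6, B3–B7, B6–B8

The largest bag has 5 vertices, giving width 4; this decomposition certifies tw(G) ≤ 4. Conversely, {2, 3, 7, 9, 11} is a clique of size 5, and the vertices of any clique must share a bag in every tree decomposition; so some bag has ≥ 5 vertices and tw(G) ≥ 4. Combining the bounds, tw(G) = 4.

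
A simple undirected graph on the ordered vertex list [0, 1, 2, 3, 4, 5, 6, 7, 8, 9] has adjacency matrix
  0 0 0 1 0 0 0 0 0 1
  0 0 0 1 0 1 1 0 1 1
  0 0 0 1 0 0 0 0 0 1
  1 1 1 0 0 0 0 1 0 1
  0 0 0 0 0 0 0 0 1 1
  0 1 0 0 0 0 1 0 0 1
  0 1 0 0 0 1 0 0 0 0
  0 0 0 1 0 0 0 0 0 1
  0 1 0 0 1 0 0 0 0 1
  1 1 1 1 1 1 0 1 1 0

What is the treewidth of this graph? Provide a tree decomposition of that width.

Treewidth 2.
Bags: B1 = {3, 7, 9}  B2 = {0, 3, 9}  B3 = {2, 3, 9}  B4 = {1, 3, 9}  B5 = {1, 5, 9}  B6 = {1, 8, 9}  B7 = {1, 5, 6}  B8 = {4, 8, 9}
Tree: B1–B2, B2–B3, B2–B4, B4–B5, B5–B6, B5–B7, B6–B8

Each bag holds 3 vertices, so the decomposition has width 2, which upper-bounds the treewidth. For the lower bound, the 3 vertices {1, 8, 9} are pairwise adjacent, and any tree decomposition puts a clique entirely inside one bag — forcing width ≥ 2. Combining the bounds, tw(G) = 2.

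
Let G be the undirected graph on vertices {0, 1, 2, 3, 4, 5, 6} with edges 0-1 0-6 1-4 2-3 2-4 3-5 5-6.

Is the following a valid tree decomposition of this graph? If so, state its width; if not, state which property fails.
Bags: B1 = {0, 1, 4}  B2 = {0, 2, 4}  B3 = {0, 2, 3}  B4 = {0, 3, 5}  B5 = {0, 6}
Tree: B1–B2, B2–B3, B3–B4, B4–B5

A tree decomposition must satisfy three properties: every vertex lies in some bag; for every edge, both endpoints lie together in some bag; and for every vertex, the bags containing it form a connected subtree. Here edge (5,6) lies in no bag, so the decomposition is invalid.

No — edge (5,6) lies in no bag.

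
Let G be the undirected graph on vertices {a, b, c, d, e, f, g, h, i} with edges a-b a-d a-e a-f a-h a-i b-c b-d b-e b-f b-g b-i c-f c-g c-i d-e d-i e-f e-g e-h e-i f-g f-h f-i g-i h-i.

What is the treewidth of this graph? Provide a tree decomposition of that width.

Every bag has size at most 5, so the width is 5 − 1 = 4 and tw(G) ≤ 4. On the other hand G contains the 5-clique {a, b, d, e, i}. A clique must lie in a single bag of any decomposition, so no decomposition can have width below 4. Combining the bounds, tw(G) = 4.

Treewidth 4.
One such decomposition:
Bags: B1 = {a, b, e, f, i}  B2 = {b, e, f, g, i}  B3 = {b, c, f, g, i}  B4 = {a, e, f, h, i}  B5 = {a, b, d, e, i}
Tree: B1–B2, B2–B3, B1–B4, B1–B5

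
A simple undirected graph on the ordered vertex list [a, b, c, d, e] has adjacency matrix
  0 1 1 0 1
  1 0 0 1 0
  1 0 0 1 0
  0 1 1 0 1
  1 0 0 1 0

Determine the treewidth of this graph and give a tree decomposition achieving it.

Treewidth 2.
One optimal decomposition is:
Bags: B1 = {a, c, d}  B2 = {a, b, d}  B3 = {a, d, e}
Tree: B1–B2, B2–B3

Every bag has size at most 3, so the width is 3 − 1 = 2 and tw(G) ≤ 2. The edges c–a–b–d–c form a cycle, so G is not a tree and its treewidth is at least 2. Combining the bounds, tw(G) = 2.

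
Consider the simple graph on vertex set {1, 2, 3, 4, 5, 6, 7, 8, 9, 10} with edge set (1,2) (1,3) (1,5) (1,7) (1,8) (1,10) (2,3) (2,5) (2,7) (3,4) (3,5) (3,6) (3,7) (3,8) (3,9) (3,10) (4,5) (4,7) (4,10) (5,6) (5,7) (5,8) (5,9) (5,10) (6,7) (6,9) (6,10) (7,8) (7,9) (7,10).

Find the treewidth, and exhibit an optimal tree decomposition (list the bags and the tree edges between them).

Treewidth 4.
Bags: B1 = {3, 4, 5, 7, 10}  B2 = {1, 3, 5, 7, 10}  B3 = {3, 5, 6, 7, 10}  B4 = {1, 3, 5, 7, 8}  B5 = {1, 2, 3, 5, 7}  B6 = {3, 5, 6, 7, 9}
Tree: B1–B2, B2–B3, B2–B4, B4–B5, B3–B6

Every bag has size at most 5, so the width is 5 − 1 = 4 and tw(G) ≤ 4. For the lower bound, the 5 vertices {1, 3, 5, 7, 8} are pairwise adjacent, and any tree decomposition puts a clique entirely inside one bag — forcing width ≥ 4. The upper and lower bounds meet at 4, so that is the treewidth.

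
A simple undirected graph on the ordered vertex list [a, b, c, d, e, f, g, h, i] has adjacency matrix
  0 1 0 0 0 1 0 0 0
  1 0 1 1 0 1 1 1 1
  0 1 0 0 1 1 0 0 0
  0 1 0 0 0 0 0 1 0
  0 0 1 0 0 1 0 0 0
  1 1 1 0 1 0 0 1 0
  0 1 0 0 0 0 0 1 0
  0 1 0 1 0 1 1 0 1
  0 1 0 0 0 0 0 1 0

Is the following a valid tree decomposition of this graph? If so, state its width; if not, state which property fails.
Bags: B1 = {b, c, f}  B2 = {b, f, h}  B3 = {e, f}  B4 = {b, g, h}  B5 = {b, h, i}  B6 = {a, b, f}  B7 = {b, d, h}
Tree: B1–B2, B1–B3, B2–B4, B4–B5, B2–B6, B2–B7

No — edge (c,e) lies in no bag.

A tree decomposition must satisfy three properties: every vertex lies in some bag; for every edge, both endpoints lie together in some bag; and for every vertex, the bags containing it form a connected subtree. Here edge (c,e) lies in no bag, so the decomposition is invalid.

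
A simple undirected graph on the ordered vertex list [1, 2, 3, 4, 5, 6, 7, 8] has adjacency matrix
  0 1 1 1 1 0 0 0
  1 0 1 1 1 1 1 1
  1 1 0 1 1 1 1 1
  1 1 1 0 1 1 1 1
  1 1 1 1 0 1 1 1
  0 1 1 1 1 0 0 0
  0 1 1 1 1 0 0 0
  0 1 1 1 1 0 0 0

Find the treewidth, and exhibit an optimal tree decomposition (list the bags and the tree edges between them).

Every bag has size at most 5, so the width is 5 − 1 = 4 and tw(G) ≤ 4. Conversely, {2, 3, 4, 5, 8} is a clique of size 5, and the vertices of any clique must share a bag in every tree decomposition; so some bag has ≥ 5 vertices and tw(G) ≥ 4. The upper and lower bounds meet at 4, so that is the treewidth.

Treewidth 4.
One such decomposition:
Bags: B1 = {2, 3, 4, 5, 6}  B2 = {2, 3, 4, 5, 7}  B3 = {2, 3, 4, 5, 8}  B4 = {1, 2, 3, 4, 5}
Tree: B1–B2, B1–B3, B3–B4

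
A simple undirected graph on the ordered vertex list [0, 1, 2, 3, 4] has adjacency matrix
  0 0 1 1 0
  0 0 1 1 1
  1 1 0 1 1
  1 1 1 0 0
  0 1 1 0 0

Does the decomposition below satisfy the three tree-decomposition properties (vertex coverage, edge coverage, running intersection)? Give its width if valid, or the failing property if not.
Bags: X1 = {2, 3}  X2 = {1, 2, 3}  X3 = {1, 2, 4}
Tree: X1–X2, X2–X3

A tree decomposition must satisfy three properties: every vertex lies in some bag; for every edge, both endpoints lie together in some bag; and for every vertex, the bags containing it form a connected subtree. Here vertex 0 appears in no bag, so the decomposition is invalid.

No — vertex 0 appears in no bag.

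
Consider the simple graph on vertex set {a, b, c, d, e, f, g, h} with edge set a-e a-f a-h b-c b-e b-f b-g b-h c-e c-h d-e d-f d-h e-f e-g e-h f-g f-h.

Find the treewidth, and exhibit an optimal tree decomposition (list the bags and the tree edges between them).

Every bag has size at most 4, so the width is 4 − 1 = 3 and tw(G) ≤ 3. For the lower bound, the 4 vertices {b, c, e, h} are pairwise adjacent, and any tree decomposition puts a clique entirely inside one bag — forcing width ≥ 3. The upper and lower bounds meet at 3, so that is the treewidth.

Treewidth 3.
One such decomposition:
Bags: B1 = {d, e, f, h}  B2 = {b, e, f, h}  B3 = {a, e, f, h}  B4 = {b, c, e, h}  B5 = {b, e, f, g}
Tree: B1–B2, B2–B3, B2–B4, B2–B5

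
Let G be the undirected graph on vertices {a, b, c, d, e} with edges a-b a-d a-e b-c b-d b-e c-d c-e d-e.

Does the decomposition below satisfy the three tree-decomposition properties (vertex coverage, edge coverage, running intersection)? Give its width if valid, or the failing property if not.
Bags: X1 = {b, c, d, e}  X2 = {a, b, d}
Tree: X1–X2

A tree decomposition must satisfy three properties: every vertex lies in some bag; for every edge, both endpoints lie together in some bag; and for every vertex, the bags containing it form a connected subtree. Here edge (e,a) lies in no bag, so the decomposition is invalid.

No — edge (e,a) lies in no bag.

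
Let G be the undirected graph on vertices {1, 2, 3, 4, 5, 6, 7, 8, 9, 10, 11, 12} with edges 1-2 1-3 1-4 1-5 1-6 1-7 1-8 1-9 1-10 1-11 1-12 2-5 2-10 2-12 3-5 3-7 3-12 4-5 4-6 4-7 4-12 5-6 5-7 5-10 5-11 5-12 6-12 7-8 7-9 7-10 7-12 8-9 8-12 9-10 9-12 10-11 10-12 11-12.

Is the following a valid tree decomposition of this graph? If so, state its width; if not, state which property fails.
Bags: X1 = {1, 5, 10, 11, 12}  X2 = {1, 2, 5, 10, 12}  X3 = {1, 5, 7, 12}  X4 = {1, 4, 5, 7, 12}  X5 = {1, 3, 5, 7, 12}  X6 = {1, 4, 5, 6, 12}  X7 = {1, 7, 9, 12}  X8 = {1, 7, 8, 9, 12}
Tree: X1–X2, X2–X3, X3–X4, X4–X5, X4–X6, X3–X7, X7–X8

No — edge (10,7) lies in no bag.

A tree decomposition must satisfy three properties: every vertex lies in some bag; for every edge, both endpoints lie together in some bag; and for every vertex, the bags containing it form a connected subtree. Here edge (10,7) lies in no bag, so the decomposition is invalid.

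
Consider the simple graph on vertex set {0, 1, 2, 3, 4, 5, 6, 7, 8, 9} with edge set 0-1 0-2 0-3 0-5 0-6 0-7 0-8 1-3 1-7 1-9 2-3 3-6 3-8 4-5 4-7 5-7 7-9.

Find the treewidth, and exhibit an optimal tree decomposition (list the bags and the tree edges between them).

Treewidth 2.
One such decomposition:
Bags: B1 = {0, 2, 3}  B2 = {0, 1, 3}  B3 = {0, 1, 7}  B4 = {0, 3, 8}  B5 = {0, 5, 7}  B6 = {4, 5, 7}  B7 = {0, 3, 6}  B8 = {1, 7, 9}
Tree: B1–B2, B2–B3, B1–B4, B3–B5, B5–B6, B2–B7, B3–B8

Every bag has size at most 3, so the width is 3 − 1 = 2 and tw(G) ≤ 2. Conversely, {0, 3, 8} is a clique of size 3, and the vertices of any clique must share a bag in every tree decomposition; so some bag has ≥ 3 vertices and tw(G) ≥ 2. Therefore the treewidth is 2.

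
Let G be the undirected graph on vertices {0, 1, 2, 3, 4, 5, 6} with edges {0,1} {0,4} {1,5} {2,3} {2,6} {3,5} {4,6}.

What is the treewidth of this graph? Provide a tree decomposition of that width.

Treewidth 2.
One optimal decomposition is:
Bags: B1 = {2, 3, 5}  B2 = {2, 5, 6}  B3 = {4, 5, 6}  B4 = {0, 4, 5}  B5 = {0, 1, 5}
Tree: B1–B2, B2–B3, B3–B4, B4–B5

The largest bag has 3 vertices, giving width 2; this decomposition certifies tw(G) ≤ 2. The edges 5–3–2–6–4–0–1–5 form a cycle, so G is not a tree and its treewidth is at least 2. Hence tw(G) = 2 exactly.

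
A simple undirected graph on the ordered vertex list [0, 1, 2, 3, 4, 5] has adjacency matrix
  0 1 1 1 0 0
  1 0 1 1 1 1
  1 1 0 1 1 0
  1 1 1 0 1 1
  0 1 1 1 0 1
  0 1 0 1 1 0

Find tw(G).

3

A width-3 tree decomposition is:
Bags: B1 = {0, 1, 2, 3}  B2 = {1, 2, 3, 4}  B3 = {1, 3, 4, 5}
Tree: B1–B2, B2–B3
Every bag has size at most 4, so the width is 4 − 1 = 3 and tw(G) ≤ 3. For the lower bound, the 4 vertices {0, 1, 2, 3} are pairwise adjacent, and any tree decomposition puts a clique entirely inside one bag — forcing width ≥ 3. Hence tw(G) = 3 exactly.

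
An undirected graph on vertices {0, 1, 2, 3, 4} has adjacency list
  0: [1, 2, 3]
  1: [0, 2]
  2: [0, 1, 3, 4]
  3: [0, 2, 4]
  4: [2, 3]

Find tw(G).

A width-2 tree decomposition is:
Bags: B1 = {0, 2, 3}  B2 = {0, 1, 2}  B3 = {2, 3, 4}
Tree: B1–B2, B1–B3
Every bag has size at most 3, so the width is 3 − 1 = 2 and tw(G) ≤ 2. Conversely, {0, 1, 2} is a clique of size 3, and the vertices of any clique must share a bag in every tree decomposition; so some bag has ≥ 3 vertices and tw(G) ≥ 2. Therefore the treewidth is 2.

2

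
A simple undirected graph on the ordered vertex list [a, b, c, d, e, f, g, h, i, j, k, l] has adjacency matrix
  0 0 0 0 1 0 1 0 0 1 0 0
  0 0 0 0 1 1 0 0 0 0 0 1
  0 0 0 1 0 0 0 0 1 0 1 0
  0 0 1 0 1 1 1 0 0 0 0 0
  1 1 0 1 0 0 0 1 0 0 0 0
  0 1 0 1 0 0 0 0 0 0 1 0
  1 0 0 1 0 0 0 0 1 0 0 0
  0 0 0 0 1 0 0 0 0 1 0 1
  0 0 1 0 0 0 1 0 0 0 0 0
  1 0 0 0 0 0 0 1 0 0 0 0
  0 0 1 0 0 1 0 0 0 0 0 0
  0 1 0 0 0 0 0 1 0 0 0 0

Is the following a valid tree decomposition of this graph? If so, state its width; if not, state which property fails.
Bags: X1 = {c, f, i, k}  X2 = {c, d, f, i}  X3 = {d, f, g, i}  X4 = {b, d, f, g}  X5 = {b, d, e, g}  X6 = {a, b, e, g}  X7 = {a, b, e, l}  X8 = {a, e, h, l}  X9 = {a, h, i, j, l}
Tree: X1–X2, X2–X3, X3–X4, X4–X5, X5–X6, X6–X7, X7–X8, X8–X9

No — bags containing vertex i are not connected in the tree.

A tree decomposition must satisfy three properties: every vertex lies in some bag; for every edge, both endpoints lie together in some bag; and for every vertex, the bags containing it form a connected subtree. Here bags containing vertex i are not connected in the tree, so the decomposition is invalid.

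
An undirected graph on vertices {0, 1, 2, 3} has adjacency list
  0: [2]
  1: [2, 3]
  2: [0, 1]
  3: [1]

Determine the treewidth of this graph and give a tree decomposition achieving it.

Treewidth 1.
Bags: B1 = {0, 2}  B2 = {1, 2}  B3 = {1, 3}
Tree: B1–B2, B2–B3

Every bag has size at most 2, so the width is 2 − 1 = 1 and tw(G) ≤ 1. Since G has at least one edge (e.g. 0–2), it is not an edgeless graph, so tw(G) ≥ 1. Therefore the treewidth is 1.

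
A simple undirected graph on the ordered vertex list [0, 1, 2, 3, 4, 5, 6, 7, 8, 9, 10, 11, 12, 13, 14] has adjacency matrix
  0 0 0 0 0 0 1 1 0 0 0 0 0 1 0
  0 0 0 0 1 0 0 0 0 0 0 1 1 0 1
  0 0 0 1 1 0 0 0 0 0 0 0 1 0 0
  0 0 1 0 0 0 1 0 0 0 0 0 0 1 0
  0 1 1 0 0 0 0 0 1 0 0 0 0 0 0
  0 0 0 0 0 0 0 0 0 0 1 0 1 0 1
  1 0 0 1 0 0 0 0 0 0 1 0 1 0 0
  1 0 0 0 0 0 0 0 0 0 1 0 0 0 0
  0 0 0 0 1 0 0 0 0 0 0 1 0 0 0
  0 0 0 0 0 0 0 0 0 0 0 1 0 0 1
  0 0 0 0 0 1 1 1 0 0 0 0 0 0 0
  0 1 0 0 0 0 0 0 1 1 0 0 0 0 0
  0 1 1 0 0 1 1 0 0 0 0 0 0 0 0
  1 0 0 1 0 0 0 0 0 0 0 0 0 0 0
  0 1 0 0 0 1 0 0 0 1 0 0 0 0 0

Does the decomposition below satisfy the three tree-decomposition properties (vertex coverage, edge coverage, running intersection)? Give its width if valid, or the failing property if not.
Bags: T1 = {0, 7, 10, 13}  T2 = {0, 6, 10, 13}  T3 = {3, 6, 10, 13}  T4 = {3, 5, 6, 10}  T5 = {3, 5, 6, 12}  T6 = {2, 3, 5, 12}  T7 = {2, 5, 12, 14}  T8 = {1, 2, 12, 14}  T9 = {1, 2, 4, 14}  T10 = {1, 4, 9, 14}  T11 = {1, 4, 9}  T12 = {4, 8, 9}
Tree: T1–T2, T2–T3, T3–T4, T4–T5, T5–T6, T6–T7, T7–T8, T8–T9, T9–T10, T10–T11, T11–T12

A tree decomposition must satisfy three properties: every vertex lies in some bag; for every edge, both endpoints lie together in some bag; and for every vertex, the bags containing it form a connected subtree. Here vertex 11 appears in no bag, so the decomposition is invalid.

No — vertex 11 appears in no bag.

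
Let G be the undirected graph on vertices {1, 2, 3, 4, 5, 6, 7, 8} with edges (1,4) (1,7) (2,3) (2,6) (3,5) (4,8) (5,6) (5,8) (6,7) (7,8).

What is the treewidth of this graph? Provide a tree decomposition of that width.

Treewidth 2.
Bags: B1 = {2, 3, 6}  B2 = {3, 5, 6}  B3 = {5, 6, 7}  B4 = {5, 7, 8}  B5 = {1, 7, 8}  B6 = {1, 4, 8}
Tree: B1–B2, B2–B3, B3–B4, B4–B5, B5–B6

Every bag has size at most 3, so the width is 3 − 1 = 2 and tw(G) ≤ 2. For the lower bound, G contains the cycle 2–3–5–6–2, so G is not a forest; only forests have treewidth ≤ 1, hence tw(G) ≥ 2. Combining the bounds, tw(G) = 2.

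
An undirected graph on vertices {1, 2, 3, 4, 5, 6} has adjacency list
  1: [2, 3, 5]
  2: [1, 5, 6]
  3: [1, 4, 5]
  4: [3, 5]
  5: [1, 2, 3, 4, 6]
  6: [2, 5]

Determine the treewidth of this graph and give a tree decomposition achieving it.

Every bag has size at most 3, so the width is 3 − 1 = 2 and tw(G) ≤ 2. For the lower bound, the 3 vertices {1, 2, 5} are pairwise adjacent, and any tree decomposition puts a clique entirely inside one bag — forcing width ≥ 2. The upper and lower bounds meet at 2, so that is the treewidth.

Treewidth 2.
One optimal decomposition is:
Bags: B1 = {3, 4, 5}  B2 = {1, 3, 5}  B3 = {1, 2, 5}  B4 = {2, 5, 6}
Tree: B1–B2, B2–B3, B3–B4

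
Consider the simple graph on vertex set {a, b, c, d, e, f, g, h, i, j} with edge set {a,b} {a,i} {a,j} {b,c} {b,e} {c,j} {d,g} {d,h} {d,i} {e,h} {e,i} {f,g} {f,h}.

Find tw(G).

A width-2 tree decomposition is:
Bags: B1 = {b, c, j}  B2 = {a, b, j}  B3 = {a, b, e}  B4 = {a, e, i}  B5 = {e, h, i}  B6 = {d, h, i}  B7 = {d, f, h}  B8 = {d, f, g}
Tree: B1–B2, B2–B3, B3–B4, B4–B5, B5–B6, B6–B7, B7–B8
Each bag holds 3 vertices, so the decomposition has width 2, which upper-bounds the treewidth. Since c–j–a–b–c is a cycle in G, G is not acyclic. Forests are exactly the graphs of treewidth ≤ 1, so tw(G) ≥ 2. The upper and lower bounds meet at 2, so that is the treewidth.

2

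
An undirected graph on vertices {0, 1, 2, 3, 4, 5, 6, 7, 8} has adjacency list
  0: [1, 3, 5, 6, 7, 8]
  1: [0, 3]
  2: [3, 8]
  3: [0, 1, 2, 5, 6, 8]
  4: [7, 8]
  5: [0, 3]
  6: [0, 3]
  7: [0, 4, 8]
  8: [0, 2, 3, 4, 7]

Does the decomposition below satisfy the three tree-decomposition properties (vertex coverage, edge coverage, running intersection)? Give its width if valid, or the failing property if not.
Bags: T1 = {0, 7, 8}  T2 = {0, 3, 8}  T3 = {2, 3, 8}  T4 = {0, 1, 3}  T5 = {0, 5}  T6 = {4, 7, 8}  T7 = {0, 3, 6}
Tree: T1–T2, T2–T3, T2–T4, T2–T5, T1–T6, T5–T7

A tree decomposition must satisfy three properties: every vertex lies in some bag; for every edge, both endpoints lie together in some bag; and for every vertex, the bags containing it form a connected subtree. Here edge (3,5) lies in no bag, so the decomposition is invalid.

No — edge (3,5) lies in no bag.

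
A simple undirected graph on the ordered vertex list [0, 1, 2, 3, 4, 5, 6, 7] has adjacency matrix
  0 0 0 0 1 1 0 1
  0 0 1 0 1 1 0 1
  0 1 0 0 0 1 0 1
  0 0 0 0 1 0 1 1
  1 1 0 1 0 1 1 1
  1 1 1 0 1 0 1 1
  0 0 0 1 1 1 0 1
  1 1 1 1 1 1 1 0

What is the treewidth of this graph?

A width-3 tree decomposition is:
Bags: B1 = {1, 4, 5, 7}  B2 = {4, 5, 6, 7}  B3 = {1, 2, 5, 7}  B4 = {0, 4, 5, 7}  B5 = {3, 4, 6, 7}
Tree: B1–B2, B1–B3, B2–B4, B2–B5
Each bag holds 4 vertices, so the decomposition has width 3, which upper-bounds the treewidth. Conversely, {1, 2, 5, 7} is a clique of size 4, and the vertices of any clique must share a bag in every tree decomposition; so some bag has ≥ 4 vertices and tw(G) ≥ 3. Hence tw(G) = 3 exactly.

3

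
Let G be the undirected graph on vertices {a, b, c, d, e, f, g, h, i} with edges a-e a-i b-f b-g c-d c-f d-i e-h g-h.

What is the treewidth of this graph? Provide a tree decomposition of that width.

Every bag has size at most 3, so the width is 3 − 1 = 2 and tw(G) ≤ 2. The edges f–b–g–h–e–a–i–d–c–f form a cycle, so G is not a tree and its treewidth is at least 2. Hence tw(G) = 2 exactly.

Treewidth 2.
Bags: B1 = {b, f, g}  B2 = {f, g, h}  B3 = {e, f, h}  B4 = {a, e, f}  B5 = {a, f, i}  B6 = {d, f, i}  B7 = {c, d, f}
Tree: B1–B2, B2–B3, B3–B4, B4–B5, B5–B6, B6–B7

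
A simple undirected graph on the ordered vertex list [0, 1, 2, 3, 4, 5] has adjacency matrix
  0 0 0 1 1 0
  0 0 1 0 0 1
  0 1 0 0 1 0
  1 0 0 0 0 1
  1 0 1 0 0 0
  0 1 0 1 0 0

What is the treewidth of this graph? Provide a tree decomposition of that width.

The largest bag has 3 vertices, giving width 2; this decomposition certifies tw(G) ≤ 2. Since 5–1–2–4–0–3–5 is a cycle in G, G is not acyclic. Forests are exactly the graphs of treewidth ≤ 1, so tw(G) ≥ 2. Combining the bounds, tw(G) = 2.

Treewidth 2.
One optimal decomposition is:
Bags: B1 = {1, 2, 5}  B2 = {2, 4, 5}  B3 = {0, 4, 5}  B4 = {0, 3, 5}
Tree: B1–B2, B2–B3, B3–B4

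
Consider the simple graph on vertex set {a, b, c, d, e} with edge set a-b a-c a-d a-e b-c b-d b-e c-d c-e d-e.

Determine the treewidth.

A width-4 tree decomposition is:
Bags: B1 = {a, b, c, d, e}
Tree: (single bag)
A single bag containing all 5 vertices is trivially a valid decomposition of width 4. On the other hand G contains the 5-clique {a, b, c, d, e}. A clique must lie in a single bag of any decomposition, so no decomposition can have width below 4. Combining the bounds, tw(G) = 4.

4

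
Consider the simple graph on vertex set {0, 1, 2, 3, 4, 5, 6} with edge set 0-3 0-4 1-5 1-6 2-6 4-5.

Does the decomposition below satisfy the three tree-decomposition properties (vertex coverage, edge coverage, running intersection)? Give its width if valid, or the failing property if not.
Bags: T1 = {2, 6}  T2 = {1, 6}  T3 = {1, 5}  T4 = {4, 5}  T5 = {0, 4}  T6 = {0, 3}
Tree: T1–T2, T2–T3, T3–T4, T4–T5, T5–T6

Vertex coverage: the bags together contain {0, 1, 2, 3, 4, 5, 6}, the full vertex set. Edge coverage: each edge of G has both endpoints in at least one bag. Running intersection: for every vertex, the bags containing it form a connected subtree. All three properties hold, so this is a valid tree decomposition of width max|bag| − 1 = 1, and hence tw(G) ≤ 1.

Yes; width 1.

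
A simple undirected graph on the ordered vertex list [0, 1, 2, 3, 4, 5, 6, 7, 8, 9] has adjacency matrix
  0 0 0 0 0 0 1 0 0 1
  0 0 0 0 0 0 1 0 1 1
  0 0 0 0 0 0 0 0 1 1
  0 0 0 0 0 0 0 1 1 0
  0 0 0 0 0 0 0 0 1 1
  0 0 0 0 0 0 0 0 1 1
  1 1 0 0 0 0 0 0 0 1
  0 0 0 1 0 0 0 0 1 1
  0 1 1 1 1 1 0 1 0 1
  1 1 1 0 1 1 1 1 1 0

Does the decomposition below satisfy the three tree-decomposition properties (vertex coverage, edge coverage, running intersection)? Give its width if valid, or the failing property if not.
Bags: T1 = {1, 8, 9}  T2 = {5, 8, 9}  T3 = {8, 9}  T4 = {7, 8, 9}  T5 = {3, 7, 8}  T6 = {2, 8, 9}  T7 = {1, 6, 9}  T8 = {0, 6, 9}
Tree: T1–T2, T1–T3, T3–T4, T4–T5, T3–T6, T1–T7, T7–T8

No — vertex 4 appears in no bag.

A tree decomposition must satisfy three properties: every vertex lies in some bag; for every edge, both endpoints lie together in some bag; and for every vertex, the bags containing it form a connected subtree. Here vertex 4 appears in no bag, so the decomposition is invalid.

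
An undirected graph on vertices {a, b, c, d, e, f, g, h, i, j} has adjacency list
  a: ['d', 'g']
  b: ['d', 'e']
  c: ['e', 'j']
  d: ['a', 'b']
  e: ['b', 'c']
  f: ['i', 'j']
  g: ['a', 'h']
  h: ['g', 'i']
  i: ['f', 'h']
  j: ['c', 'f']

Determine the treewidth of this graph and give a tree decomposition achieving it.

The largest bag has 3 vertices, giving width 2; this decomposition certifies tw(G) ≤ 2. Since d–b–e–c–j–f–i–h–g–a–d is a cycle in G, G is not acyclic. Forests are exactly the graphs of treewidth ≤ 1, so tw(G) ≥ 2. Combining the bounds, tw(G) = 2.

Treewidth 2.
Bags: B1 = {b, d, e}  B2 = {c, d, e}  B3 = {c, d, j}  B4 = {d, f, j}  B5 = {d, f, i}  B6 = {d, h, i}  B7 = {d, g, h}  B8 = {a, d, g}
Tree: B1–B2, B2–B3, B3–B4, B4–B5, B5–B6, B6–B7, B7–B8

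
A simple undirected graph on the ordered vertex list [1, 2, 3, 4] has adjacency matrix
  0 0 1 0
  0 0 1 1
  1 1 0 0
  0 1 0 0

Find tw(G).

A width-1 tree decomposition is:
Bags: B1 = {2, 4}  B2 = {2, 3}  B3 = {1, 3}
Tree: B1–B2, B2–B3
Each bag holds 2 vertices, so the decomposition has width 1, which upper-bounds the treewidth. Any graph with an edge has treewidth ≥ 1, and G has the edge 4–2. Therefore the treewidth is 1.

1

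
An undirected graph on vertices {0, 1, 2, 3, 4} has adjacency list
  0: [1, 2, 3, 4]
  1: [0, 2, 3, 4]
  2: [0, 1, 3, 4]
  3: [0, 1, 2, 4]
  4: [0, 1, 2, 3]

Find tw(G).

A width-4 tree decomposition is:
Bags: B1 = {0, 1, 2, 3, 4}
Tree: (single bag)
A single bag containing all 5 vertices is trivially a valid decomposition of width 4. For the lower bound, the 5 vertices {0, 1, 2, 3, 4} are pairwise adjacent, and any tree decomposition puts a clique entirely inside one bag — forcing width ≥ 4. Combining the bounds, tw(G) = 4.

4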